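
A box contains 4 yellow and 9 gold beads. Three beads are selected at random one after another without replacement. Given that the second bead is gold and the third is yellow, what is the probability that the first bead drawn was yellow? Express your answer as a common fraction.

P(first=yellow and the second bead is gold and the third is yellow) = (4/13)·(9/12)·(3/11) = 9/143.
P(E) = Σ over first color = 9/143 + 24/143 = 3/13.
By Bayes, P(first=yellow | E) = 9/143 / 3/13 = 3/11 ≈ 0.2727.

3/11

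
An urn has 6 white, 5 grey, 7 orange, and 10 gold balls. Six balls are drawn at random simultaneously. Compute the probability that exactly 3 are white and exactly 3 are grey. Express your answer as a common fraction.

Unordered draws without replacement: count favorable combinations over C(28,6).
Favorable = C(6,3) · C(5,3) · C(7,0) · C(10,0) = 200; total = C(28,6) = 376740.
P = 200/376740 = 10/18837 ≈ 0.0005.

10/18837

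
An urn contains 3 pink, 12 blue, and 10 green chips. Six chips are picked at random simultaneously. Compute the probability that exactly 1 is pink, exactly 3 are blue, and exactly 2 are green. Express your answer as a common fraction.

27/161

Unordered draws without replacement: count favorable combinations over C(25,6).
Favorable = C(3,1) · C(12,3) · C(10,2) = 29700; total = C(25,6) = 177100.
P = 29700/177100 = 27/161 ≈ 0.1677.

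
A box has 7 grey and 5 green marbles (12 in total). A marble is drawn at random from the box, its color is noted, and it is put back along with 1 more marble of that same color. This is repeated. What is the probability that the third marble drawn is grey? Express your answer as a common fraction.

7/12

Sum over the four possibilities for the first two draws (grey/not-grey each), tracking how the grey count and total change by +1 per draw.
P(third is grey) = 7/12 ≈ 0.5833. (In a Pólya urn every draw has the same marginal probability 7/12.)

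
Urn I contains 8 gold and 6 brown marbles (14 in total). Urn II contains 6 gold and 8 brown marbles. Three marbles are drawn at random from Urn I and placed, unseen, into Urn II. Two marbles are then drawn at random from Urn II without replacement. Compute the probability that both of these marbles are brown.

Condition on how many of the transferred marbles are brown (from Urn I: 6 brown of 14; then Urn II has 17 total).
  0 brown: C(6,0)C(8,3)/C(14,3) = 2/13; then P = C(8,2)/C(17,2) = 7/34
  1 brown: C(6,1)C(8,2)/C(14,3) = 6/13; then P = C(9,2)/C(17,2) = 9/34
  2 brown: C(6,2)C(8,1)/C(14,3) = 30/91; then P = C(10,2)/C(17,2) = 45/136
  3 brown: C(6,3)C(8,0)/C(14,3) = 5/91; then P = C(11,2)/C(17,2) = 55/136
P(both brown) = 3529/12376 ≈ 0.2851.

3529/12376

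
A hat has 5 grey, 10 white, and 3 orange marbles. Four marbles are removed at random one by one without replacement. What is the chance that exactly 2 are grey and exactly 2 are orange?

Unordered draws without replacement: count favorable combinations over C(18,4).
Favorable = C(5,2) · C(10,0) · C(3,2) = 30; total = C(18,4) = 3060.
P = 30/3060 = 1/102 ≈ 0.0098.

1/102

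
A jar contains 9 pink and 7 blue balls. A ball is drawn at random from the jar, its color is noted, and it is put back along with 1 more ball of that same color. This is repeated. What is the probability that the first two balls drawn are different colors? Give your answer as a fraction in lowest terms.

Either pink then blue, or blue then pink; after the first draw the total is 17.
P = (9/16)·(7/17) + (7/16)·(9/17) = 63/136 ≈ 0.4632.

63/136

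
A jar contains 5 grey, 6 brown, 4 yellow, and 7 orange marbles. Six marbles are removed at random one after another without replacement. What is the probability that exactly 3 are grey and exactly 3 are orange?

Unordered draws without replacement: count favorable combinations over C(22,6).
Favorable = C(5,3) · C(6,0) · C(4,0) · C(7,3) = 350; total = C(22,6) = 74613.
P = 350/74613 = 50/10659 ≈ 0.0047.

50/10659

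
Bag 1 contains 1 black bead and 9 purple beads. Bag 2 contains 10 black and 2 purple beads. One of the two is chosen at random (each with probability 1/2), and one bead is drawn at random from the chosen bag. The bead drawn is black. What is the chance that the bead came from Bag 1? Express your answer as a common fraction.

P(black | Bag 1) = 1/10; P(black | Bag 2) = 5/6.
P(black) = 1/2·1/10 + 1/2·5/6 = 7/15.
By Bayes' rule, P(Bag 1 | black) = 1/20 / 7/15 = 3/28 ≈ 0.1071.

3/28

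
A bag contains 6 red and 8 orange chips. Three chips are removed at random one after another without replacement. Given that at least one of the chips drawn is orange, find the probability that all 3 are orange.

P(all 3 orange) = C(8,3)/C(14,3) = 2/13; P(at least one orange) = 1 − C(6,3)/C(14,3) = 86/91.
Since 'all 3 orange' ⊆ 'at least one orange', P(all 3 | at least one) = 2/13 / 86/91 = 7/43 ≈ 0.1628.

7/43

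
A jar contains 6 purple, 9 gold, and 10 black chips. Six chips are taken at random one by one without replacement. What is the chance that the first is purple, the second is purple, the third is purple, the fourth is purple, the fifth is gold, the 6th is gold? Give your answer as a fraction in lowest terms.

9/44275

Multiply the conditional probability of each draw in order, without replacement, so each draw removes one from its color and from the total.
P = (6/25) · (5/24) · (4/23) · (3/22) · (9/21) · (8/20) = 9/44275 ≈ 0.0002.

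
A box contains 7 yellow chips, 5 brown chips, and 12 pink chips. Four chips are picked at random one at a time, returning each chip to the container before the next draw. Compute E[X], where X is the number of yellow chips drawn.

By linearity of expectation, E[X] = Σ P(draw i is yellow); each independent draw has P(yellow) = 7/24.
E[X] = 4 · 7/24 = 7/6 ≈ 1.1667.

7/6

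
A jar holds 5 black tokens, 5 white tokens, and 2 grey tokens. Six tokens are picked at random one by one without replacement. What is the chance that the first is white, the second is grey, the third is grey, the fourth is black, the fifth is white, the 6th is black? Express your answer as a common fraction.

5/4158

Multiply the conditional probability of each draw in order, without replacement, so each draw removes one from its color and from the total.
P = (5/12) · (2/11) · (1/10) · (5/9) · (4/8) · (4/7) = 5/4158 ≈ 0.0012.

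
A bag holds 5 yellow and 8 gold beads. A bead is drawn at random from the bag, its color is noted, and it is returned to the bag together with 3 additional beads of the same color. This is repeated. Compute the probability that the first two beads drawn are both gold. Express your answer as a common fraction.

11/26

After a gold draw the bag holds 11 gold out of 16.
P = (8/13)·(11/16) = 11/26 ≈ 0.4231.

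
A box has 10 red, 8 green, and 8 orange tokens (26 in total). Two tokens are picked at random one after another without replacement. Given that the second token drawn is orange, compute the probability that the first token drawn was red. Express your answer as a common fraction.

P(first=red and the second token drawn is orange) = (10/26)·(8/25) = 8/65.
P(the second token drawn is orange) = Σ over first color = 8/65 + 32/325 + 28/325 = 4/13.
By Bayes, P(first=red | the second token drawn is orange) = 8/65 / 4/13 = 2/5 ≈ 0.4000.

2/5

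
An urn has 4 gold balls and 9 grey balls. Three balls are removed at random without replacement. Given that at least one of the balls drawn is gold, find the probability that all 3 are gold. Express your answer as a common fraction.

2/101

P(all 3 gold) = C(4,3)/C(13,3) = 2/143; P(at least one gold) = 1 − C(9,3)/C(13,3) = 101/143.
Since 'all 3 gold' ⊆ 'at least one gold', P(all 3 | at least one) = 2/143 / 101/143 = 2/101 ≈ 0.0198.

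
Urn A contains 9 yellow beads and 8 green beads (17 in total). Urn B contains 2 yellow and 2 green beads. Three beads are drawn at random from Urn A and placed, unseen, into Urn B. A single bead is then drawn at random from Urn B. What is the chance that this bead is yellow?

61/119

Condition on how many of the transferred beads are yellow (from Urn A: 9 yellow of 17; then Urn B has 7 total).
  0 yellow: C(9,0)C(8,3)/C(17,3) = 7/85; then P = 2/7
  1 yellow: C(9,1)C(8,2)/C(17,3) = 63/170; then P = 3/7
  2 yellow: C(9,2)C(8,1)/C(17,3) = 36/85; then P = 4/7
  3 yellow: C(9,3)C(8,0)/C(17,3) = 21/170; then P = 5/7
P(yellow from Urn B) = 61/119 ≈ 0.5126.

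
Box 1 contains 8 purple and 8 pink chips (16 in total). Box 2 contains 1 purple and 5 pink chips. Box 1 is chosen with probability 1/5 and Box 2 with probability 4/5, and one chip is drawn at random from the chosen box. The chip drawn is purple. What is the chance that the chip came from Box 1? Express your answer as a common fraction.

3/7

P(purple | Box 1) = 1/2; P(purple | Box 2) = 1/6.
P(purple) = 1/5·1/2 + 4/5·1/6 = 7/30.
By Bayes' rule, P(Box 1 | purple) = 1/10 / 7/30 = 3/7 ≈ 0.4286.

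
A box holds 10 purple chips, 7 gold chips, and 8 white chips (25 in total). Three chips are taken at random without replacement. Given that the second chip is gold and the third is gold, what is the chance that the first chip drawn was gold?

5/23

P(first=gold and the second chip is gold and the third is gold) = (7/25)·(6/24)·(5/23) = 7/460.
P(E) = Σ over first color = 7/230 + 7/460 + 14/575 = 7/100.
By Bayes, P(first=gold | E) = 7/460 / 7/100 = 5/23 ≈ 0.2174.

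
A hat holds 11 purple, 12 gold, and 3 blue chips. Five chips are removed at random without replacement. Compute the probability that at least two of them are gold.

Sum the hypergeometric tail for j = 2,…,5 gold chips.
Favorable = C(12,2)·C(14,3) + C(12,3)·C(14,2) + C(12,4)·C(14,1) + C(12,5)·C(14,0) = 51766; total = C(26,5) = 65780.
P = 51766/65780 = 181/230 ≈ 0.7870.

181/230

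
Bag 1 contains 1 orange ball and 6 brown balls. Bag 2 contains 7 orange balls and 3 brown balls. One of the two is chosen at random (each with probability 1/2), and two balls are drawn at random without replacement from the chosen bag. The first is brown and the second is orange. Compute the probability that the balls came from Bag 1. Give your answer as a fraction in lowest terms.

30/79

P(E | Bag 1) = 1/7; P(E | Bag 2) = 7/30.
P(E) = 1/2·1/7 + 1/2·7/30 = 79/420.
By Bayes' rule, P(Bag 1 | E) = 1/14 / 79/420 = 30/79 ≈ 0.3797.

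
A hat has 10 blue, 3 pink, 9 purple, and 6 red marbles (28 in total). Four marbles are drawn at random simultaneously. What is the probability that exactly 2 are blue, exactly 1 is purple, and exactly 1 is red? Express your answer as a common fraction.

Unordered draws without replacement: count favorable combinations over C(28,4).
Favorable = C(10,2) · C(3,0) · C(9,1) · C(6,1) = 2430; total = C(28,4) = 20475.
P = 2430/20475 = 54/455 ≈ 0.1187.

54/455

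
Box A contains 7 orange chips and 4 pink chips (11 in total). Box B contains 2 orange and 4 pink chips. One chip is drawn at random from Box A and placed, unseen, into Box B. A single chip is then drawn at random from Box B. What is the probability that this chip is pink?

48/77

Condition on how many of the transferred chips are pink (from Box A: 4 pink of 11; then Box B has 7 total).
  0 pink: C(4,0)C(7,1)/C(11,1) = 7/11; then P = 4/7
  1 pink: C(4,1)C(7,0)/C(11,1) = 4/11; then P = 5/7
P(pink from Box B) = 48/77 ≈ 0.6234.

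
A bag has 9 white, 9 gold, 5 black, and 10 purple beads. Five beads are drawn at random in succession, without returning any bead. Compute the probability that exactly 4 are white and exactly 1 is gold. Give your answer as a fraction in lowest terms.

189/39556

Unordered draws without replacement: count favorable combinations over C(33,5).
Favorable = C(9,4) · C(9,1) · C(5,0) · C(10,0) = 1134; total = C(33,5) = 237336.
P = 1134/237336 = 189/39556 ≈ 0.0048.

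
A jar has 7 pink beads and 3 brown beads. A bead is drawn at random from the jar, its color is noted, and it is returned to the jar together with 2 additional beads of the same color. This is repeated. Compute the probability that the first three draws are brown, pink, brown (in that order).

Track the composition after each reinforcement of +2.
P = (3/10) · (7/12) · (5/14) = 1/16 ≈ 0.0625.

1/16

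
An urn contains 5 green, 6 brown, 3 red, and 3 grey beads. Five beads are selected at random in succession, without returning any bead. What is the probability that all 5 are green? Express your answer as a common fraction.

1/6188

Unordered draws without replacement: count favorable combinations over C(17,5).
Favorable = C(5,5) · C(6,0) · C(3,0) · C(3,0) = 1; total = C(17,5) = 6188.
P = 1/6188 = 1/6188 ≈ 0.0002.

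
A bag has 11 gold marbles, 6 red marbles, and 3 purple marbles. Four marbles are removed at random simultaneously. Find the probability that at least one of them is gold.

1573/1615

Use the complement: P(at least one gold) = 1 − P(no gold).
P(none) = C(9,4)/C(20,4) = 126/4845.
So P = 1 − 126/4845 = 1573/1615 ≈ 0.9740.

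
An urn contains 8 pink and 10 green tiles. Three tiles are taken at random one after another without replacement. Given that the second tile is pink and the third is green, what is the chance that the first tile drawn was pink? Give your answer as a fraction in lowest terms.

P(first=pink and the second tile is pink and the third is green) = (8/18)·(7/17)·(10/16) = 35/306.
P(E) = Σ over first color = 35/306 + 5/34 = 40/153.
By Bayes, P(first=pink | E) = 35/306 / 40/153 = 7/16 ≈ 0.4375.

7/16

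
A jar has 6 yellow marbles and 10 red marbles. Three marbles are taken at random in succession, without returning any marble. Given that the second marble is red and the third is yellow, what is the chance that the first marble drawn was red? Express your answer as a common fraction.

P(first=red and the second marble is red and the third is yellow) = (10/16)·(9/15)·(6/14) = 9/56.
P(E) = Σ over first color = 5/56 + 9/56 = 1/4.
By Bayes, P(first=red | E) = 9/56 / 1/4 = 9/14 ≈ 0.6429.

9/14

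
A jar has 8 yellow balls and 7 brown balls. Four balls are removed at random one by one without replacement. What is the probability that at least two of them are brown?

Sum the hypergeometric tail for j = 2,…,4 brown balls.
Favorable = C(7,2)·C(8,2) + C(7,3)·C(8,1) + C(7,4)·C(8,0) = 903; total = C(15,4) = 1365.
P = 903/1365 = 43/65 ≈ 0.6615.

43/65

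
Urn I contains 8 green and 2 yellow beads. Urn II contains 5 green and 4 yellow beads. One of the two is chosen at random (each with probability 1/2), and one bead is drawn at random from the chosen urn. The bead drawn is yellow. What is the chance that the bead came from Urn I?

9/29

P(yellow | Urn I) = 1/5; P(yellow | Urn II) = 4/9.
P(yellow) = 1/2·1/5 + 1/2·4/9 = 29/90.
By Bayes' rule, P(Urn I | yellow) = 1/10 / 29/90 = 9/29 ≈ 0.3103.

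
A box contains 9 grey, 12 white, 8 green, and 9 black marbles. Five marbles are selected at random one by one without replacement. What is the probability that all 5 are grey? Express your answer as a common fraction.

3/11951

Unordered draws without replacement: count favorable combinations over C(38,5).
Favorable = C(9,5) · C(12,0) · C(8,0) · C(9,0) = 126; total = C(38,5) = 501942.
P = 126/501942 = 3/11951 ≈ 0.0003.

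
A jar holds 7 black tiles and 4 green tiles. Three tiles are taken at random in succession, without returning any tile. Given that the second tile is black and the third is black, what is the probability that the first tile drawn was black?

P(first=black and the second tile is black and the third is black) = (7/11)·(6/10)·(5/9) = 7/33.
P(E) = Σ over first color = 7/33 + 28/165 = 21/55.
By Bayes, P(first=black | E) = 7/33 / 21/55 = 5/9 ≈ 0.5556.

5/9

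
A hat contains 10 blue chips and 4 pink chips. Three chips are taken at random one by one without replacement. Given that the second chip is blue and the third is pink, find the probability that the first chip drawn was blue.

P(first=blue and the second chip is blue and the third is pink) = (10/14)·(9/13)·(4/12) = 15/91.
P(E) = Σ over first color = 15/91 + 5/91 = 20/91.
By Bayes, P(first=blue | E) = 15/91 / 20/91 = 3/4 ≈ 0.7500.

3/4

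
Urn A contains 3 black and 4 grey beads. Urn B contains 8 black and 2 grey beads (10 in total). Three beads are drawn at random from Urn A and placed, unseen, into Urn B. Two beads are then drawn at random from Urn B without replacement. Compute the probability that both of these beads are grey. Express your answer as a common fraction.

Condition on how many of the transferred beads are grey (from Urn A: 4 grey of 7; then Urn B has 13 total).
  0 grey: C(4,0)C(3,3)/C(7,3) = 1/35; then P = C(2,2)/C(13,2) = 1/78
  1 grey: C(4,1)C(3,2)/C(7,3) = 12/35; then P = C(3,2)/C(13,2) = 1/26
  2 grey: C(4,2)C(3,1)/C(7,3) = 18/35; then P = C(4,2)/C(13,2) = 1/13
  3 grey: C(4,3)C(3,0)/C(7,3) = 4/35; then P = C(5,2)/C(13,2) = 5/39
P(both grey) = 37/546 ≈ 0.0678.

37/546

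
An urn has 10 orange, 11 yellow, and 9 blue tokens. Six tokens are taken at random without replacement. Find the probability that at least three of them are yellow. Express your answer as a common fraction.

15037/39585

Sum the hypergeometric tail for j = 3,…,6 yellow tokens.
Favorable = C(11,3)·C(19,3) + C(11,4)·C(19,2) + C(11,5)·C(19,1) + C(11,6)·C(19,0) = 225555; total = C(30,6) = 593775.
P = 225555/593775 = 15037/39585 ≈ 0.3799.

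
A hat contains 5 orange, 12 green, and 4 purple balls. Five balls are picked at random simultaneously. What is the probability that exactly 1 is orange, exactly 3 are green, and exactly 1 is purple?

4400/20349

Unordered draws without replacement: count favorable combinations over C(21,5).
Favorable = C(5,1) · C(12,3) · C(4,1) = 4400; total = C(21,5) = 20349.
P = 4400/20349 = 4400/20349 ≈ 0.2162.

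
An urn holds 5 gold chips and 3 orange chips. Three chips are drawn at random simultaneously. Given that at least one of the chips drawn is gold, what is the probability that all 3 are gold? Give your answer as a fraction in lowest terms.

2/11

P(all 3 gold) = C(5,3)/C(8,3) = 5/28; P(at least one gold) = 1 − C(3,3)/C(8,3) = 55/56.
Since 'all 3 gold' ⊆ 'at least one gold', P(all 3 | at least one) = 5/28 / 55/56 = 2/11 ≈ 0.1818.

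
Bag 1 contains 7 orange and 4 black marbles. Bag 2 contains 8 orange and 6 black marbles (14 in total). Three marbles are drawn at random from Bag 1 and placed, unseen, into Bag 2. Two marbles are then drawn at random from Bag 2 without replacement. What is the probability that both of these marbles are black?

1203/7480

Condition on how many of the transferred marbles are black (from Bag 1: 4 black of 11; then Bag 2 has 17 total).
  0 black: C(4,0)C(7,3)/C(11,3) = 7/33; then P = C(6,2)/C(17,2) = 15/136
  1 black: C(4,1)C(7,2)/C(11,3) = 28/55; then P = C(7,2)/C(17,2) = 21/136
  2 black: C(4,2)C(7,1)/C(11,3) = 14/55; then P = C(8,2)/C(17,2) = 7/34
  3 black: C(4,3)C(7,0)/C(11,3) = 4/165; then P = C(9,2)/C(17,2) = 9/34
P(both black) = 1203/7480 ≈ 0.1608.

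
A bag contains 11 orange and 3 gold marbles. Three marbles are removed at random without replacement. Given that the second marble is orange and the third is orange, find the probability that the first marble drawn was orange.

3/4

P(first=orange and the second marble is orange and the third is orange) = (11/14)·(10/13)·(9/12) = 165/364.
P(E) = Σ over first color = 165/364 + 55/364 = 55/91.
By Bayes, P(first=orange | E) = 165/364 / 55/91 = 3/4 ≈ 0.7500.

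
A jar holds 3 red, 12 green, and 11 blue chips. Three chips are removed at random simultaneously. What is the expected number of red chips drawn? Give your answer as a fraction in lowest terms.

By linearity of expectation, E[X] = Σ P(draw i is red); by symmetry each draw (even without replacement) has P(red) = 3/26.
E[X] = 3 · 3/26 = 9/26 ≈ 0.3462.

9/26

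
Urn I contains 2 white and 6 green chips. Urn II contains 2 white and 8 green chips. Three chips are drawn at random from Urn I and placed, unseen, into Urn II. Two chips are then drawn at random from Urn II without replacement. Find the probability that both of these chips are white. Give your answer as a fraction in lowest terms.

Condition on how many of the transferred chips are white (from Urn I: 2 white of 8; then Urn II has 13 total).
  0 white: C(2,0)C(6,3)/C(8,3) = 5/14; then P = C(2,2)/C(13,2) = 1/78
  1 white: C(2,1)C(6,2)/C(8,3) = 15/28; then P = C(3,2)/C(13,2) = 1/26
  2 white: C(2,2)C(6,1)/C(8,3) = 3/28; then P = C(4,2)/C(13,2) = 1/13
P(both white) = 73/2184 ≈ 0.0334.

73/2184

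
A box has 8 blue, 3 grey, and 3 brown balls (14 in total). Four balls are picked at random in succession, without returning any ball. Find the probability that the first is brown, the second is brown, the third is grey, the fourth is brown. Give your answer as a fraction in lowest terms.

Multiply the conditional probability of each draw in order, without replacement, so each draw removes one from its color and from the total.
P = (3/14) · (2/13) · (3/12) · (1/11) = 3/4004 ≈ 0.0007.

3/4004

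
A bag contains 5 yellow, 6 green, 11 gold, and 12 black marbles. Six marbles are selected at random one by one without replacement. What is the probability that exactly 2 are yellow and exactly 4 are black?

Unordered draws without replacement: count favorable combinations over C(34,6).
Favorable = C(5,2) · C(6,0) · C(11,0) · C(12,4) = 4950; total = C(34,6) = 1344904.
P = 4950/1344904 = 225/61132 ≈ 0.0037.

225/61132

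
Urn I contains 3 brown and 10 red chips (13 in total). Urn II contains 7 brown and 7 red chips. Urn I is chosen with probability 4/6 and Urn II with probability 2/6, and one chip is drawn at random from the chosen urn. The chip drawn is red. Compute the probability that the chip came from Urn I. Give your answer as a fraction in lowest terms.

P(red | Urn I) = 10/13; P(red | Urn II) = 1/2.
P(red) = 2/3·10/13 + 1/3·1/2 = 53/78.
By Bayes' rule, P(Urn I | red) = 20/39 / 53/78 = 40/53 ≈ 0.7547.

40/53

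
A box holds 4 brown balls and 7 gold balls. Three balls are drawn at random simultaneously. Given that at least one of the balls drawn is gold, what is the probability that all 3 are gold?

P(all 3 gold) = C(7,3)/C(11,3) = 7/33; P(at least one gold) = 1 − C(4,3)/C(11,3) = 161/165.
Since 'all 3 gold' ⊆ 'at least one gold', P(all 3 | at least one) = 7/33 / 161/165 = 5/23 ≈ 0.2174.

5/23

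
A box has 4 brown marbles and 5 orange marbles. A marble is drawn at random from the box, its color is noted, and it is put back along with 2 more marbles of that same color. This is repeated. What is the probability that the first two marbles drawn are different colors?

Either orange then brown, or brown then orange; after the first draw the total is 11.
P = (5/9)·(4/11) + (4/9)·(5/11) = 40/99 ≈ 0.4040.

40/99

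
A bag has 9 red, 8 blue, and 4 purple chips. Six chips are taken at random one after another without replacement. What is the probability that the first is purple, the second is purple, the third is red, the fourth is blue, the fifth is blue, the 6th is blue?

3/3230

Multiply the conditional probability of each draw in order, without replacement, so each draw removes one from its color and from the total.
P = (4/21) · (3/20) · (9/19) · (8/18) · (7/17) · (6/16) = 3/3230 ≈ 0.0009.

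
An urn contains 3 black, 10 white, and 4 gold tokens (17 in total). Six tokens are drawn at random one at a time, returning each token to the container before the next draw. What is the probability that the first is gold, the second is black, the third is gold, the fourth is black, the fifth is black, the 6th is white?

Multiply the conditional probability of each draw in order, with replacement (the composition resets each draw).
P = (4/17) · (3/17) · (4/17) · (3/17) · (3/17) · (10/17) = 4320/24137569 ≈ 0.0002.

4320/24137569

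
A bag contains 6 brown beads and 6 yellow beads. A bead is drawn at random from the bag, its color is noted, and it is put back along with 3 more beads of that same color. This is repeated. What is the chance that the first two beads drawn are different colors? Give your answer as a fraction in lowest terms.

Either yellow then brown, or brown then yellow; after the first draw the total is 15.
P = (6/12)·(6/15) + (6/12)·(6/15) = 2/5 ≈ 0.4000.

2/5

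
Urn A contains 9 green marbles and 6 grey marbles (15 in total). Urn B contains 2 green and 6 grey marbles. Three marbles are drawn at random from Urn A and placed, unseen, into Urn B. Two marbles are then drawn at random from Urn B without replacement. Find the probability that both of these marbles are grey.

Condition on how many of the transferred marbles are grey (from Urn A: 6 grey of 15; then Urn B has 11 total).
  0 grey: C(6,0)C(9,3)/C(15,3) = 12/65; then P = C(6,2)/C(11,2) = 3/11
  1 grey: C(6,1)C(9,2)/C(15,3) = 216/455; then P = C(7,2)/C(11,2) = 21/55
  2 grey: C(6,2)C(9,1)/C(15,3) = 27/91; then P = C(8,2)/C(11,2) = 28/55
  3 grey: C(6,3)C(9,0)/C(15,3) = 4/91; then P = C(9,2)/C(11,2) = 36/55
P(both grey) = 72/175 ≈ 0.4114.

72/175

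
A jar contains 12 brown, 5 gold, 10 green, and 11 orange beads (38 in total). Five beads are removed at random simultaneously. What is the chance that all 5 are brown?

Unordered draws without replacement: count favorable combinations over C(38,5).
Favorable = C(12,5) · C(5,0) · C(10,0) · C(11,0) = 792; total = C(38,5) = 501942.
P = 792/501942 = 132/83657 ≈ 0.0016.

132/83657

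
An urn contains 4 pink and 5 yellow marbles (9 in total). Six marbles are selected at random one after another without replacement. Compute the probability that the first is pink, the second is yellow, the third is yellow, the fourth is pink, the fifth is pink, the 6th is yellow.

Multiply the conditional probability of each draw in order, without replacement, so each draw removes one from its color and from the total.
P = (4/9) · (5/8) · (4/7) · (3/6) · (2/5) · (3/4) = 1/42 ≈ 0.0238.

1/42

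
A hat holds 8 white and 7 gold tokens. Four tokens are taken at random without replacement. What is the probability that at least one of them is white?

38/39

Use the complement: P(at least one white) = 1 − P(no white).
P(none) = C(7,4)/C(15,4) = 35/1365.
So P = 1 − 35/1365 = 38/39 ≈ 0.9744.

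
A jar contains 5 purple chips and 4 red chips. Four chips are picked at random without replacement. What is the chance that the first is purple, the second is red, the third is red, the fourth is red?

Multiply the conditional probability of each draw in order, without replacement, so each draw removes one from its color and from the total.
P = (5/9) · (4/8) · (3/7) · (2/6) = 5/126 ≈ 0.0397.

5/126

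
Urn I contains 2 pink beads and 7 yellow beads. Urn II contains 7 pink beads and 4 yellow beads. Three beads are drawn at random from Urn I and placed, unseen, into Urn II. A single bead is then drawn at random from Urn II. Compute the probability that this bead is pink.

Condition on how many of the transferred beads are pink (from Urn I: 2 pink of 9; then Urn II has 14 total).
  0 pink: C(2,0)C(7,3)/C(9,3) = 5/12; then P = 7/14
  1 pink: C(2,1)C(7,2)/C(9,3) = 1/2; then P = 8/14
  2 pink: C(2,2)C(7,1)/C(9,3) = 1/12; then P = 9/14
P(pink from Urn II) = 23/42 ≈ 0.5476.

23/42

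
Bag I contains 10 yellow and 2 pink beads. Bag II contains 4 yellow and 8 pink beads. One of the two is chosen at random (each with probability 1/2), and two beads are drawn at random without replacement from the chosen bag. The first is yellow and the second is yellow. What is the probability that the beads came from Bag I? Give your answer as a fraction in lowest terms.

P(E | Bag I) = 15/22; P(E | Bag II) = 1/11.
P(E) = 1/2·15/22 + 1/2·1/11 = 17/44.
By Bayes' rule, P(Bag I | E) = 15/44 / 17/44 = 15/17 ≈ 0.8824.

15/17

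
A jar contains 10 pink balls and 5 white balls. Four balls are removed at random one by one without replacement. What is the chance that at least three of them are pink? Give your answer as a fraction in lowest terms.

54/91

Sum the hypergeometric tail for j = 3,…,4 pink balls.
Favorable = C(10,3)·C(5,1) + C(10,4)·C(5,0) = 810; total = C(15,4) = 1365.
P = 810/1365 = 54/91 ≈ 0.5934.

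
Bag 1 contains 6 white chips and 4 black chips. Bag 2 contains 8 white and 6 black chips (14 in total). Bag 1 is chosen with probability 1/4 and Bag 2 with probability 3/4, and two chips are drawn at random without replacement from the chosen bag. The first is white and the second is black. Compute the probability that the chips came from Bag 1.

91/361

P(E | Bag 1) = 4/15; P(E | Bag 2) = 24/91.
P(E) = 1/4·4/15 + 3/4·24/91 = 361/1365.
By Bayes' rule, P(Bag 1 | E) = 1/15 / 361/1365 = 91/361 ≈ 0.2521.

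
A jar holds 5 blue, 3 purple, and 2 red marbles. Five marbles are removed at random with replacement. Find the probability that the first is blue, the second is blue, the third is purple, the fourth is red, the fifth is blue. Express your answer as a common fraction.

3/400

Multiply the conditional probability of each draw in order, with replacement (the composition resets each draw).
P = (5/10) · (5/10) · (3/10) · (2/10) · (5/10) = 3/400 ≈ 0.0075.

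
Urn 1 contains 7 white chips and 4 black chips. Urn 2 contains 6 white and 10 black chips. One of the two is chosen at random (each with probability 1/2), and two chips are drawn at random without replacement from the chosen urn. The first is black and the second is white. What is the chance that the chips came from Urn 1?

56/111

P(E | Urn 1) = 14/55; P(E | Urn 2) = 1/4.
P(E) = 1/2·14/55 + 1/2·1/4 = 111/440.
By Bayes' rule, P(Urn 1 | E) = 7/55 / 111/440 = 56/111 ≈ 0.5045.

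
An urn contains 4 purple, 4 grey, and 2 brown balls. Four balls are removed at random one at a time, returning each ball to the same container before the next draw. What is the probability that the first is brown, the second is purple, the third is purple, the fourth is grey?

Multiply the conditional probability of each draw in order, with replacement (the composition resets each draw).
P = (2/10) · (4/10) · (4/10) · (4/10) = 8/625 ≈ 0.0128.

8/625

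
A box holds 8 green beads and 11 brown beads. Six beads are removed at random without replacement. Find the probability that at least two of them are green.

547/646

Sum the hypergeometric tail for j = 2,…,6 green beads.
Favorable = C(8,2)·C(11,4) + C(8,3)·C(11,3) + C(8,4)·C(11,2) + C(8,5)·C(11,1) + C(8,6)·C(11,0) = 22974; total = C(19,6) = 27132.
P = 22974/27132 = 547/646 ≈ 0.8467.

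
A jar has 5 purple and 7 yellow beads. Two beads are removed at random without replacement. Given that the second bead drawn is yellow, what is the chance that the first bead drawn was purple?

P(first=purple and the second bead drawn is yellow) = (5/12)·(7/11) = 35/132.
P(the second bead drawn is yellow) = Σ over first color = 35/132 + 7/22 = 7/12.
By Bayes, P(first=purple | the second bead drawn is yellow) = 35/132 / 7/12 = 5/11 ≈ 0.4545.

5/11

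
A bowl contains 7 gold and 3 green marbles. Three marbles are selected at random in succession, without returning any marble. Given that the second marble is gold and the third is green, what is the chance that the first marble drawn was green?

P(first=green and the second marble is gold and the third is green) = (3/10)·(7/9)·(2/8) = 7/120.
P(E) = Σ over first color = 7/40 + 7/120 = 7/30.
By Bayes, P(first=green | E) = 7/120 / 7/30 = 1/4 ≈ 0.2500.

1/4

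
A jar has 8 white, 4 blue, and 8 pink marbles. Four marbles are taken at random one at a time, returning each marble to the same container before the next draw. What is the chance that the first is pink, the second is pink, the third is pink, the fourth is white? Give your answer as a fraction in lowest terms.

16/625

Multiply the conditional probability of each draw in order, with replacement (the composition resets each draw).
P = (8/20) · (8/20) · (8/20) · (8/20) = 16/625 ≈ 0.0256.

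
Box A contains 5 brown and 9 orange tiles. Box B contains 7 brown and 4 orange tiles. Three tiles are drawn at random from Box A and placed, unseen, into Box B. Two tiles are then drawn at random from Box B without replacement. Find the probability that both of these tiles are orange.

Condition on how many of the transferred tiles are orange (from Box A: 9 orange of 14; then Box B has 14 total).
  0 orange: C(9,0)C(5,3)/C(14,3) = 5/182; then P = C(4,2)/C(14,2) = 6/91
  1 orange: C(9,1)C(5,2)/C(14,3) = 45/182; then P = C(5,2)/C(14,2) = 10/91
  2 orange: C(9,2)C(5,1)/C(14,3) = 45/91; then P = C(6,2)/C(14,2) = 15/91
  3 orange: C(9,3)C(5,0)/C(14,3) = 3/13; then P = C(7,2)/C(14,2) = 3/13
P(both orange) = 1356/8281 ≈ 0.1637.

1356/8281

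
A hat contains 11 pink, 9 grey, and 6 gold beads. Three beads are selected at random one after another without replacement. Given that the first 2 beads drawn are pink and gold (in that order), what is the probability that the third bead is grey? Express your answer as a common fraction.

After removing 1 pink, 1 gold, the hat has 9 grey out of 24 remaining.
P(third is grey | given) = 9/24 = 3/8 ≈ 0.3750.

3/8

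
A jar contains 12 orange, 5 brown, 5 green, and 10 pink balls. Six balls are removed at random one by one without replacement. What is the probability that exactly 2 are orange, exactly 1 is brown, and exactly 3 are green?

275/75516

Unordered draws without replacement: count favorable combinations over C(32,6).
Favorable = C(12,2) · C(5,1) · C(5,3) · C(10,0) = 3300; total = C(32,6) = 906192.
P = 3300/906192 = 275/75516 ≈ 0.0036.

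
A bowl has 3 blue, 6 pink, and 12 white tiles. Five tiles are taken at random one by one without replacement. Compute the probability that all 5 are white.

Unordered draws without replacement: count favorable combinations over C(21,5).
Favorable = C(3,0) · C(6,0) · C(12,5) = 792; total = C(21,5) = 20349.
P = 792/20349 = 88/2261 ≈ 0.0389.

88/2261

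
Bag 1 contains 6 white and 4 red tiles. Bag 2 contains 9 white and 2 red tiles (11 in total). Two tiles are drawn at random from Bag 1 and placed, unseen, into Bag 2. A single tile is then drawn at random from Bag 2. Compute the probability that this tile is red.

Condition on how many of the transferred tiles are red (from Bag 1: 4 red of 10; then Bag 2 has 13 total).
  0 red: C(4,0)C(6,2)/C(10,2) = 1/3; then P = 2/13
  1 red: C(4,1)C(6,1)/C(10,2) = 8/15; then P = 3/13
  2 red: C(4,2)C(6,0)/C(10,2) = 2/15; then P = 4/13
P(red from Bag 2) = 14/65 ≈ 0.2154.

14/65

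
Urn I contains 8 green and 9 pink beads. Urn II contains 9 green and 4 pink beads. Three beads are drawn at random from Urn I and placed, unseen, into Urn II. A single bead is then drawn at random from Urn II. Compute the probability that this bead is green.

Condition on how many of the transferred beads are green (from Urn I: 8 green of 17; then Urn II has 16 total).
  0 green: C(8,0)C(9,3)/C(17,3) = 21/170; then P = 9/16
  1 green: C(8,1)C(9,2)/C(17,3) = 36/85; then P = 10/16
  2 green: C(8,2)C(9,1)/C(17,3) = 63/170; then P = 11/16
  3 green: C(8,3)C(9,0)/C(17,3) = 7/85; then P = 12/16
P(green from Urn II) = 177/272 ≈ 0.6507.

177/272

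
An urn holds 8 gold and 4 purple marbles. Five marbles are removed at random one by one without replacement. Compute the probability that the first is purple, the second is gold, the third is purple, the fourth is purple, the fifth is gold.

Multiply the conditional probability of each draw in order, without replacement, so each draw removes one from its color and from the total.
P = (4/12) · (8/11) · (3/10) · (2/9) · (7/8) = 7/495 ≈ 0.0141.

7/495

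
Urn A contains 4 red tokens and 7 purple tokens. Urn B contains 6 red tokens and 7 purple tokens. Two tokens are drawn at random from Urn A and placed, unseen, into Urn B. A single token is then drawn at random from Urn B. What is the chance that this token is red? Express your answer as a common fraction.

Condition on how many of the transferred tokens are red (from Urn A: 4 red of 11; then Urn B has 15 total).
  0 red: C(4,0)C(7,2)/C(11,2) = 21/55; then P = 6/15
  1 red: C(4,1)C(7,1)/C(11,2) = 28/55; then P = 7/15
  2 red: C(4,2)C(7,0)/C(11,2) = 6/55; then P = 8/15
P(red from Urn B) = 74/165 ≈ 0.4485.

74/165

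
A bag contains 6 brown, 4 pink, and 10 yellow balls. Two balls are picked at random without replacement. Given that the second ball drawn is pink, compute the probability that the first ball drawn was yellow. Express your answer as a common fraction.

P(first=yellow and the second ball drawn is pink) = (10/20)·(4/19) = 2/19.
P(the second ball drawn is pink) = Σ over first color = 6/95 + 3/95 + 2/19 = 1/5.
By Bayes, P(first=yellow | the second ball drawn is pink) = 2/19 / 1/5 = 10/19 ≈ 0.5263.

10/19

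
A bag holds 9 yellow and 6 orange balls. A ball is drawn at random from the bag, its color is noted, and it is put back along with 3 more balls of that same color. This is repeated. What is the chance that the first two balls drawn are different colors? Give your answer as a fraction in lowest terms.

Either yellow then orange, or orange then yellow; after the first draw the total is 18.
P = (9/15)·(6/18) + (6/15)·(9/18) = 2/5 ≈ 0.4000.

2/5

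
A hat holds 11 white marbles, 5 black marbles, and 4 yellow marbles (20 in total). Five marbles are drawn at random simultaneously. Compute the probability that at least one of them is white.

2563/2584

Use the complement: P(at least one white) = 1 − P(no white).
P(none) = C(9,5)/C(20,5) = 126/15504.
So P = 1 − 126/15504 = 2563/2584 ≈ 0.9919.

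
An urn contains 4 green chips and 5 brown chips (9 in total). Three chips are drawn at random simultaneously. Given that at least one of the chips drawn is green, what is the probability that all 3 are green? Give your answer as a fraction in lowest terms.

P(all 3 green) = C(4,3)/C(9,3) = 1/21; P(at least one green) = 1 − C(5,3)/C(9,3) = 37/42.
Since 'all 3 green' ⊆ 'at least one green', P(all 3 | at least one) = 1/21 / 37/42 = 2/37 ≈ 0.0541.

2/37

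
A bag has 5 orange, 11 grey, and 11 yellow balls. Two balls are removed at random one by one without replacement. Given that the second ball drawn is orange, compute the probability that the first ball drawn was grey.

11/26

P(first=grey and the second ball drawn is orange) = (11/27)·(5/26) = 55/702.
P(the second ball drawn is orange) = Σ over first color = 10/351 + 55/702 + 55/702 = 5/27.
By Bayes, P(first=grey | the second ball drawn is orange) = 55/702 / 5/27 = 11/26 ≈ 0.4231.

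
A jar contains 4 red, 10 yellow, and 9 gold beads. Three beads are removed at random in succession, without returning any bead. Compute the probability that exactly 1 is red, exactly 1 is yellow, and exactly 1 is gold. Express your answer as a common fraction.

360/1771

Unordered draws without replacement: count favorable combinations over C(23,3).
Favorable = C(4,1) · C(10,1) · C(9,1) = 360; total = C(23,3) = 1771.
P = 360/1771 = 360/1771 ≈ 0.2033.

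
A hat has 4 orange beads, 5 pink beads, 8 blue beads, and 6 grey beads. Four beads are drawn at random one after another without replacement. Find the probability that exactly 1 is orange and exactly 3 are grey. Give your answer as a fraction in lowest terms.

Unordered draws without replacement: count favorable combinations over C(23,4).
Favorable = C(4,1) · C(5,0) · C(8,0) · C(6,3) = 80; total = C(23,4) = 8855.
P = 80/8855 = 16/1771 ≈ 0.0090.

16/1771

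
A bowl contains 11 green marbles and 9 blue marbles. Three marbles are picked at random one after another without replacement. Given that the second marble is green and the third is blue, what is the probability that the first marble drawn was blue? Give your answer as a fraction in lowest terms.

P(first=blue and the second marble is green and the third is blue) = (9/20)·(11/19)·(8/18) = 11/95.
P(E) = Σ over first color = 11/76 + 11/95 = 99/380.
By Bayes, P(first=blue | E) = 11/95 / 99/380 = 4/9 ≈ 0.4444.

4/9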